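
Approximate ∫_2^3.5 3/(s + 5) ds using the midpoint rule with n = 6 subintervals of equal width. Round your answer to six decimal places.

Δs = (3.5 − 2)/6 = 0.25.
Midpoints: 2.125, 2.375, 2.625, 2.875, 3.125, 3.375.
f(2.125) = 8/19, f(2.375) = 24/59, f(2.625) = 24/61, f(2.875) = 8/21, f(3.125) = 24/65, f(3.375) = 24/67.
Sum = Δs · [f(2.125) + f(2.375) + f(2.625) + ...].
Sum ≈ 0.582417.

0.582417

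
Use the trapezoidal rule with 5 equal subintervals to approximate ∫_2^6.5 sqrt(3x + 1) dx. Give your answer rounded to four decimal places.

Δx = (6.5 − 2)/5 = 0.9.
f(2) ≈ 2.6458, f(2.9) ≈ 3.1145, f(3.8) ≈ 3.5214, f(4.7) ≈ 3.8859, f(5.6) ≈ 4.2190, f(6.5) ≈ 4.5277.
T_5 = (Δx/2)·[f(x_0) + 2f(x_1) + ... + 2f(x_{4}) + f(x_5)].
Sum ≈ 16.4947.

16.4947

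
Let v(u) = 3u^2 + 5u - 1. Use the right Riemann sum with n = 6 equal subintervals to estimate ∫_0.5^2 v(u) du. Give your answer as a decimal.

18.140625

Δu = (2 − 0.5)/6 = 0.25.
Right endpoints: 0.75, 1, 1.25, 1.5, 1.75, 2.
v(0.75) = 4.4375, v(1) = 7, v(1.25) = 9.9375, v(1.5) = 13.25, v(1.75) = 16.9375, v(2) = 21.
Sum = Δu · [v(0.75) + v(1) + v(1.25) + ...].
Sum = 18.140625.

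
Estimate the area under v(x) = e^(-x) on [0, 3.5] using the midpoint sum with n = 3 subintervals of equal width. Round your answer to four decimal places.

0.9169

Δx = (3.5 − 0)/3 = 7/6.
Midpoints: 7/12, 1.75, 35/12.
v(7/12) ≈ 0.5580, v(1.75) ≈ 0.1738, v(35/12) ≈ 0.0541.
Sum = Δx · [v(7/12) + v(1.75) + v(35/12)].
Sum ≈ 0.9169.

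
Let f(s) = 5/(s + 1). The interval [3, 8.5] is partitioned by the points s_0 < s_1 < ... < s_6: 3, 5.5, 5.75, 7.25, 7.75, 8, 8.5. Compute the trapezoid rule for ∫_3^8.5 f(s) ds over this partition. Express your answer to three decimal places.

Subinterval widths: 2.5, 0.25, 1.5, 0.5, 0.25, 0.5.
f(3) = 1.25, f(5.5) = 10/13, f(5.75) = 20/27, f(7.25) = 20/33, f(7.75) = 4/7, f(8) = 5/9, f(8.5) = 10/19.
On each subinterval the trapezoid contributes (Δs_i/2)·[f(s_{i-1}) + f(s_i)].
Sum ≈ 4.429.

4.429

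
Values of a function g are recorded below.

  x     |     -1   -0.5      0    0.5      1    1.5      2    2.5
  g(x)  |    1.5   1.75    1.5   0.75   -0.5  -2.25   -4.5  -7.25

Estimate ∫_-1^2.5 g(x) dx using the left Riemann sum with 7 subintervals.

Δx = 0.5.
Sum = 0.5·[1.5 + 1.75 + 1.5 + 0.75 + (-0.5) + (-2.25) + (-4.5)] = -0.875.

-0.875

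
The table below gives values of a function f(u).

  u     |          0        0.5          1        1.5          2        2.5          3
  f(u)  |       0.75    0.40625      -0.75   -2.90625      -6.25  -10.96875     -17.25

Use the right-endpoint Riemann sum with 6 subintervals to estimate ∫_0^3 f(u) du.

Δu = 0.5.
Sum = 0.5·[0.40625 + (-0.75) + (-2.90625) + (-6.25) + (-10.96875) + (-17.25)] = -18.859375.

-18.859375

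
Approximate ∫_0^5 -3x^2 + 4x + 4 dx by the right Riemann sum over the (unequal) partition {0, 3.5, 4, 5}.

Subinterval widths: 3.5, 0.5, 1.
Right endpoints: 3.5, 4, 5.
f(3.5) = -18.75, f(4) = -28, f(5) = -51.
Sum = Σ Δx_i · f(x_i).
Sum = -130.625.

-130.625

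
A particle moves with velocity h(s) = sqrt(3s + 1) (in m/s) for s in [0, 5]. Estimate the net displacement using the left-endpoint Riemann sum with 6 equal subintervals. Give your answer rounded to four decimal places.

12.6889

Δs = (5 − 0)/6 = 5/6.
Left endpoints: 0, 5/6, 5/3, 2.5, 10/3, 25/6.
h(0) ≈ 1.0000, h(5/6) ≈ 1.8708, h(5/3) ≈ 2.4495, h(2.5) ≈ 2.9155, h(10/3) ≈ 3.3166, h(25/6) ≈ 3.6742.
Sum = Δs · [h(0) + h(5/6) + h(5/3) + ...].
Sum ≈ 12.6889.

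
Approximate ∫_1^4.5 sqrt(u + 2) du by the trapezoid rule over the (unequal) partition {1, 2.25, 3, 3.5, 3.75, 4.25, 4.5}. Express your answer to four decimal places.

Subinterval widths: 1.25, 0.75, 0.5, 0.25, 0.5, 0.25.
f(1) ≈ 1.7321, f(2.25) ≈ 2.0616, f(3) ≈ 2.2361, f(3.5) ≈ 2.3452, f(3.75) ≈ 2.3979, f(4.25) ≈ 2.5000, f(4.5) ≈ 2.5495.
On each subinterval the trapezoid contributes (Δu_i/2)·[f(u_{i-1}) + f(u_i)].
Sum ≈ 7.5765.

7.5765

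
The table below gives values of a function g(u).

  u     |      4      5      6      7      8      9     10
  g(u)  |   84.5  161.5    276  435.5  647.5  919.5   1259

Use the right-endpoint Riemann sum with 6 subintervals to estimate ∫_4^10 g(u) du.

Δu = 1.
Sum = 1·[161.5 + 276 + 435.5 + 647.5 + 919.5 + 1259] = 3699.

3699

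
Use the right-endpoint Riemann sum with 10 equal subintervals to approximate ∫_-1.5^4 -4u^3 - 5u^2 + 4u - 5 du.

Δu = (4 − (-1.5))/10 = 0.55.
Right endpoints: -0.95, -0.4, 0.15, 0.7, 1.25, 1.8, 2.35, 2.9, 3.45, 4.
f(-0.95) = -9.883, f(-0.4) = -7.144, f(0.15) = -4.526, f(0.7) = -6.022, f(1.25) = -15.625, f(1.8) = -37.328, f(2.35) = -75.124, f(2.9) = -133.006, f(3.45) = -214.967, f(4) = -325.
Sum = Δu · [f(-0.95) + f(-0.4) + f(0.15) + ...].
Sum = -455.74375.

-455.74375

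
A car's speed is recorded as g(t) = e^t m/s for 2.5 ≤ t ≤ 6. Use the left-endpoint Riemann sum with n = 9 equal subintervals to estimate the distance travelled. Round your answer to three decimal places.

Δt = (6 − 2.5)/9 = 7/18.
Left endpoints: 2.5, 26/9, 59/18, 11/3, 73/18, 40/9, 29/6, 47/9, 101/18.
g(2.5) ≈ 12.182, g(26/9) ≈ 17.973, g(59/18) ≈ 26.517, g(11/3) ≈ 39.121, g(73/18) ≈ 57.717, g(40/9) ≈ 85.153, g(29/6) ≈ 125.629, g(47/9) ≈ 185.346, g(101/18) ≈ 273.448.
Sum = Δt · [g(2.5) + g(26/9) + g(59/18) + ...].
Sum ≈ 320.089.

320.089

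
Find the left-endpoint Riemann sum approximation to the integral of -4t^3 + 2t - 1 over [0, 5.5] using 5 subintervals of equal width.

Δt = (5.5 − 0)/5 = 1.1.
Left endpoints: 0, 1.1, 2.2, 3.3, 4.4.
f(0) = -1, f(1.1) = -4.124, f(2.2) = -39.192, f(3.3) = -138.148, f(4.4) = -332.936.
Sum = Δt · [f(0) + f(1.1) + f(2.2) + f(3.3) + f(4.4)].
Sum = -566.94.

-566.94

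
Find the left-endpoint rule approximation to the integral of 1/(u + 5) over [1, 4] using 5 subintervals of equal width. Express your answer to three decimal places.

0.423

Δu = (4 − 1)/5 = 0.6.
Left endpoints: 1, 1.6, 2.2, 2.8, 3.4.
f(1) = 1/6, f(1.6) = 5/33, f(2.2) = 5/36, f(2.8) = 5/39, f(3.4) = 5/42.
Sum = Δu · [f(1) + f(1.6) + f(2.2) + f(2.8) + f(3.4)].
Sum ≈ 0.423.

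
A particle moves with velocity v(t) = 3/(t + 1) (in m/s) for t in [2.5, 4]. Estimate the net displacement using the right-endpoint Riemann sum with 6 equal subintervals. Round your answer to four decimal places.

Δt = (4 − 2.5)/6 = 0.25.
Right endpoints: 2.75, 3, 3.25, 3.5, 3.75, 4.
v(2.75) = 0.8, v(3) = 0.75, v(3.25) = 12/17, v(3.5) = 2/3, v(3.75) = 12/19, v(4) = 0.6.
Sum = Δt · [v(2.75) + v(3) + v(3.25) + ...].
Sum ≈ 1.0385.

1.0385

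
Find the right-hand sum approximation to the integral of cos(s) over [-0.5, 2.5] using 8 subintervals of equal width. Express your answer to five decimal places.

0.75048

Δs = (2.5 − (-0.5))/8 = 0.375.
Right endpoints: -0.125, 0.25, 0.625, 1, 1.375, 1.75, 2.125, 2.5.
f(-0.125) ≈ 0.99220, f(0.25) ≈ 0.96891, f(0.625) ≈ 0.81096, f(1) ≈ 0.54030, f(1.375) ≈ 0.19455, f(1.75) ≈ -0.17825, f(2.125) ≈ -0.52627, f(2.5) ≈ -0.80114.
Sum = Δs · [f(-0.125) + f(0.25) + f(0.625) + ...].
Sum ≈ 0.75048.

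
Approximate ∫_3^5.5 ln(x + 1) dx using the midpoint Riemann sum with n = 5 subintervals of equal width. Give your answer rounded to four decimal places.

4.1225

Δx = (5.5 − 3)/5 = 0.5.
Midpoints: 3.25, 3.75, 4.25, 4.75, 5.25.
f(3.25) ≈ 1.4469, f(3.75) ≈ 1.5581, f(4.25) ≈ 1.6582, f(4.75) ≈ 1.7492, f(5.25) ≈ 1.8326.
Sum = Δx · [f(3.25) + f(3.75) + f(4.25) + f(4.75) + f(5.25)].
Sum ≈ 4.1225.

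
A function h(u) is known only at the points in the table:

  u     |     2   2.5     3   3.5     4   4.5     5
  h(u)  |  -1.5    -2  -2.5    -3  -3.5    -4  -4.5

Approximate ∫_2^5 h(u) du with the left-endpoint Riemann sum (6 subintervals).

Δu = 0.5.
Sum = 0.5·[(-1.5) + (-2) + (-2.5) + (-3) + (-3.5) + (-4)] = -8.25.

-8.25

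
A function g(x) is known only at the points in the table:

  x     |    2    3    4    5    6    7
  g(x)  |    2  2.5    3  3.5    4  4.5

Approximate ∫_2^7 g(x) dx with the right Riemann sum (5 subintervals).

Δx = 1.
Sum = 1·[2.5 + 3 + 3.5 + 4 + 4.5] = 17.5.

17.5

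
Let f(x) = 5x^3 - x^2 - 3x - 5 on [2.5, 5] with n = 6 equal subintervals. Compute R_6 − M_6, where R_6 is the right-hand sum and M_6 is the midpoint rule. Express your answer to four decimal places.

114.4586

R_6 ≈ 767.798756.
M_6 ≈ 653.340205.
R_6 − M_6 ≈ 114.4586.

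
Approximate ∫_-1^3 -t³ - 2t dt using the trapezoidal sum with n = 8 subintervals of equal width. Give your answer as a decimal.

-28.5

Δt = (3 − (-1))/8 = 0.5.
f(-1) = 3, f(-0.5) = 1.125, f(0) = 0, f(0.5) = -1.125, f(1) = -3, f(1.5) = -6.375, f(2) = -12, f(2.5) = -20.625, f(3) = -33.
T_8 = (Δt/2)·[f(t_0) + 2f(t_1) + ... + 2f(t_{7}) + f(t_8)].
Sum = -28.5.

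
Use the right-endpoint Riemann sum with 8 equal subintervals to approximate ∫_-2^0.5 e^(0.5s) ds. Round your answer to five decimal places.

Δs = (0.5 − (-2))/8 = 0.3125.
Right endpoints: -1.6875, -1.375, -1.0625, -0.75, -0.4375, -0.125, 0.1875, 0.5.
f(-1.6875) ≈ 0.43009, f(-1.375) ≈ 0.50283, f(-1.0625) ≈ 0.58787, f(-0.75) ≈ 0.68729, f(-0.4375) ≈ 0.80352, f(-0.125) ≈ 0.93941, f(0.1875) ≈ 1.09829, f(0.5) ≈ 1.28403.
Sum = Δs · [f(-1.6875) + f(-1.375) + f(-1.0625) + ...].
Sum ≈ 1.97917.

1.97917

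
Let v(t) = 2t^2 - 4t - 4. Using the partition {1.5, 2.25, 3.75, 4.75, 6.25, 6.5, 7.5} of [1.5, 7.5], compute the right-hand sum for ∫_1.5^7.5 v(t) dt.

199.46875

Subinterval widths: 0.75, 1.5, 1, 1.5, 0.25, 1.
Right endpoints: 2.25, 3.75, 4.75, 6.25, 6.5, 7.5.
v(2.25) = -2.875, v(3.75) = 9.125, v(4.75) = 22.125, v(6.25) = 49.125, v(6.5) = 54.5, v(7.5) = 78.5.
Sum = Σ Δt_i · v(t_i).
Sum = 199.46875.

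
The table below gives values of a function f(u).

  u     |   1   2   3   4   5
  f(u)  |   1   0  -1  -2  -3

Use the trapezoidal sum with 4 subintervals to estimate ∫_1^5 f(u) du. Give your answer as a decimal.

-4

Δu = 1.
T_4 = (1/2)·[1 + 2·0 + 2·(-1) + 2·(-2) + (-3)] = -4.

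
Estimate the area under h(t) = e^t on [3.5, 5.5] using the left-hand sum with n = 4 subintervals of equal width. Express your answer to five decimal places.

Δt = (5.5 − 3.5)/4 = 0.5.
Left endpoints: 3.5, 4, 4.5, 5.
h(3.5) ≈ 33.11545, h(4) ≈ 54.59815, h(4.5) ≈ 90.01713, h(5) ≈ 148.41316.
Sum = Δt · [h(3.5) + h(4) + h(4.5) + h(5)].
Sum ≈ 163.07195.

163.07195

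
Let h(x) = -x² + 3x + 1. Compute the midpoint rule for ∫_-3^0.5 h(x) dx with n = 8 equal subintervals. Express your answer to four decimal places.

-18.6108

Δx = (0.5 − (-3))/8 = 0.4375.
Midpoints: -2.78125, -2.34375, -1.90625, -1.46875, -1.03125, -0.59375, -0.15625, 0.28125.
h(-2.78125) = -15441/1024, h(-2.34375) = -11801/1024, h(-1.90625) = -8553/1024, h(-1.46875) = -5697/1024, h(-1.03125) = -3233/1024, h(-0.59375) = -1161/1024, h(-0.15625) = 519/1024, h(0.28125) = 1807/1024.
Sum = Δx · [h(-2.78125) + h(-2.34375) + h(-1.90625) + ...].
Sum ≈ -18.6108.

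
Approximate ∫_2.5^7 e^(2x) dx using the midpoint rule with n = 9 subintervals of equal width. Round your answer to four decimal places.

Δx = (7 − 2.5)/9 = 0.5.
Midpoints: 2.75, 3.25, 3.75, 4.25, 4.75, 5.25, 5.75, 6.25, 6.75.
f(2.75) ≈ 244.6919, f(3.25) ≈ 665.1416, f(3.75) ≈ 1808.0424, f(4.25) ≈ 4914.7688, f(4.75) ≈ 13359.7268, f(5.25) ≈ 36315.5027, f(5.75) ≈ 98715.7710, f(6.25) ≈ 268337.2865, f(6.75) ≈ 729416.3698.
Sum = Δx · [f(2.75) + f(3.25) + f(3.75) + ...].
Sum ≈ 576888.6509.

576888.6509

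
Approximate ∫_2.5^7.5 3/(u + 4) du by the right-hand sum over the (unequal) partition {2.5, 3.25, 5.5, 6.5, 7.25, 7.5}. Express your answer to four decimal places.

Subinterval widths: 0.75, 2.25, 1, 0.75, 0.25.
Right endpoints: 3.25, 5.5, 6.5, 7.25, 7.5.
f(3.25) = 12/29, f(5.5) = 6/19, f(6.5) = 2/7, f(7.25) = 4/15, f(7.5) = 6/23.
Sum = Σ Δu_i · f(u_i).
Sum ≈ 1.5718.

1.5718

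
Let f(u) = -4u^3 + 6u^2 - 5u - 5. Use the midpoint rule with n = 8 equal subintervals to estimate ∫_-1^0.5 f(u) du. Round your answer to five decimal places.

Δu = (0.5 − (-1))/8 = 0.1875.
Midpoints: -0.90625, -0.71875, -0.53125, -0.34375, -0.15625, 0.03125, 0.21875, 0.40625.
f(-0.90625) = 60917/8192, f(-0.71875) = 26039/8192, f(-0.53125) = -415/8192, f(-0.34375) = -19741/8192, f(-0.15625) = -33235/8192, f(0.03125) = -42193/8192, f(0.21875) = -47911/8192, f(0.40625) = -51685/8192.
Sum = Δu · [f(-0.90625) + f(-0.71875) + f(-0.53125) + ...].
Sum ≈ -2.47705.

-2.47705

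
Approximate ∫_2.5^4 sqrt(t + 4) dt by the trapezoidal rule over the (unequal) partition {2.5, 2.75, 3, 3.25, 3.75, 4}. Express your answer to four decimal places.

Subinterval widths: 0.25, 0.25, 0.25, 0.5, 0.25.
f(2.5) ≈ 2.5495, f(2.75) ≈ 2.5981, f(3) ≈ 2.6458, f(3.25) ≈ 2.6926, f(3.75) ≈ 2.7839, f(4) ≈ 2.8284.
On each subinterval the trapezoid contributes (Δt_i/2)·[f(t_{i-1}) + f(t_i)].
Sum ≈ 4.0369.

4.0369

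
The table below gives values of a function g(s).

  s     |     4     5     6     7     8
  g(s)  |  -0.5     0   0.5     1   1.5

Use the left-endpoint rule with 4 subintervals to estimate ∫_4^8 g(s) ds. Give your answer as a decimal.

Δs = 1.
Sum = 1·[(-0.5) + 0 + 0.5 + 1] = 1.

1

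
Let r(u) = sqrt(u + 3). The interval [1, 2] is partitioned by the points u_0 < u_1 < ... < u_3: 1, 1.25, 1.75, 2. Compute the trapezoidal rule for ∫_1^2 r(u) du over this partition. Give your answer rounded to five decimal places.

Subinterval widths: 0.25, 0.5, 0.25.
r(1) ≈ 2.00000, r(1.25) ≈ 2.06155, r(1.75) ≈ 2.17945, r(2) ≈ 2.23607.
On each subinterval the trapezoid contributes (Δu_i/2)·[r(u_{i-1}) + r(u_i)].
Sum ≈ 2.11988.

2.11988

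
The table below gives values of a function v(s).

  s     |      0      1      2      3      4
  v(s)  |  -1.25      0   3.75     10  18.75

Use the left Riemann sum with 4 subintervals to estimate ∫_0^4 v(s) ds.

12.5

Δs = 1.
Sum = 1·[(-1.25) + 0 + 3.75 + 10] = 12.5.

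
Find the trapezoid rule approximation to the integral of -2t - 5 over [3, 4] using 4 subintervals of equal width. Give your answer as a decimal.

-12

Δt = (4 − 3)/4 = 0.25.
f(3) = -11, f(3.25) = -11.5, f(3.5) = -12, f(3.75) = -12.5, f(4) = -13.
T_4 = (Δt/2)·[f(t_0) + 2f(t_1) + 2f(t_2) + 2f(t_3) + f(t_4)].
Sum = -12.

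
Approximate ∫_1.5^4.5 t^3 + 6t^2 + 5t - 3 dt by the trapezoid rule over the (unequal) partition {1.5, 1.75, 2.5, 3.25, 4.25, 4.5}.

317.6015625

Subinterval widths: 0.25, 0.75, 0.75, 1, 0.25.
f(1.5) = 21.375, f(1.75) = 29.484375, f(2.5) = 62.625, f(3.25) = 110.953125, f(4.25) = 203.390625, f(4.5) = 232.125.
On each subinterval the trapezoid contributes (Δt_i/2)·[f(t_{i-1}) + f(t_i)].
Sum = 317.6015625.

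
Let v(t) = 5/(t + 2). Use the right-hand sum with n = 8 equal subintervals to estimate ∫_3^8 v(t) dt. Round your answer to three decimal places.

3.314

Δt = (8 − 3)/8 = 0.625.
Right endpoints: 3.625, 4.25, 4.875, 5.5, 6.125, 6.75, 7.375, 8.
v(3.625) = 8/9, v(4.25) = 0.8, v(4.875) = 8/11, v(5.5) = 2/3, v(6.125) = 8/13, v(6.75) = 4/7, v(7.375) = 8/15, v(8) = 0.5.
Sum = Δt · [v(3.625) + v(4.25) + v(4.875) + ...].
Sum ≈ 3.314.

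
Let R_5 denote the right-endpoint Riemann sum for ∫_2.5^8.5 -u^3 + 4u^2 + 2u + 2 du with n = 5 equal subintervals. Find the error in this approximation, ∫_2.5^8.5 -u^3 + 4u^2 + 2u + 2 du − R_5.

211.5

Exact integral: ∫_2.5^8.5 f(u) du = -419.25.
R_5 = -630.75.
Error = -419.25 − (-630.75) = 211.5.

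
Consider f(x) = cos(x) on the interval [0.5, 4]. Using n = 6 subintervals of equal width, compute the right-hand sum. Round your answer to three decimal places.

-1.648

Δx = (4 − 0.5)/6 = 7/12.
Right endpoints: 13/12, 5/3, 2.25, 17/6, 41/12, 4.
f(13/12) ≈ 0.468, f(5/3) ≈ -0.096, f(2.25) ≈ -0.628, f(17/6) ≈ -0.953, f(41/12) ≈ -0.962, f(4) ≈ -0.654.
Sum = Δx · [f(13/12) + f(5/3) + f(2.25) + ...].
Sum ≈ -1.648.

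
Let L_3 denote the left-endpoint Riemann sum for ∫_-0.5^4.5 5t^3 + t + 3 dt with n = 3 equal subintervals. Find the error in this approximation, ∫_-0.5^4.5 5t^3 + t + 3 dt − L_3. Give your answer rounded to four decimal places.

314.9306

Exact integral: ∫_-0.5^4.5 f(t) dt = 537.5.
L_3 ≈ 222.569444.
Error ≈ 537.5 − 222.569444 ≈ 314.9306.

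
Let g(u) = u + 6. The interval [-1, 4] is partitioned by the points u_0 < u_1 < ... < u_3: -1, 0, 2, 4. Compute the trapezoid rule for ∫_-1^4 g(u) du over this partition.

Subinterval widths: 1, 2, 2.
g(-1) = 5, g(0) = 6, g(2) = 8, g(4) = 10.
On each subinterval the trapezoid contributes (Δu_i/2)·[g(u_{i-1}) + g(u_i)].
Sum = 37.5.

37.5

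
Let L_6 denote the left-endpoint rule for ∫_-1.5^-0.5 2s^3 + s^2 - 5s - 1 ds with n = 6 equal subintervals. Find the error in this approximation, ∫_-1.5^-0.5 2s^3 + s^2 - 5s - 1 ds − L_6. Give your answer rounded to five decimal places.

-0.01852

Exact integral: ∫_-1.5^-0.5 f(s) ds ≈ 2.5833333.
L_6 ≈ 2.6018519.
Error ≈ 2.5833333 − 2.6018519 ≈ -0.01852.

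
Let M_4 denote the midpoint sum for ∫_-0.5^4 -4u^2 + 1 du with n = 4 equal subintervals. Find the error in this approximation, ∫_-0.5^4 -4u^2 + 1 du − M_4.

-1.8984375

Exact integral: ∫_-0.5^4 f(u) du = -81.
M_4 = -79.1015625.
Error = -81 − (-79.1015625) = -1.8984375.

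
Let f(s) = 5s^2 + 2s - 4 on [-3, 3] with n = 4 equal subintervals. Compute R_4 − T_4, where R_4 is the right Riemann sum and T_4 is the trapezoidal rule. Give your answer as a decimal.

R_4 = 86.25.
T_4 = 77.25.
R_4 − T_4 = 9.

9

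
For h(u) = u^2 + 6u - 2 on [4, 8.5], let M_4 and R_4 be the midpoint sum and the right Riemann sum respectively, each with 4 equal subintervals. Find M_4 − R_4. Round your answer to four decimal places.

M_4 ≈ 342.650391.
R_4 = 390.90234375.
M_4 − R_4 ≈ -48.2520.

-48.2520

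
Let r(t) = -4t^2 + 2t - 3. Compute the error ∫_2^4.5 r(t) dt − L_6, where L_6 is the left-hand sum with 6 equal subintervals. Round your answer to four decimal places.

Exact integral: ∫_2^4.5 r(t) dt ≈ -102.083333.
L_6 ≈ -89.872685.
Error ≈ -102.083333 − (-89.872685) ≈ -12.2106.

-12.2106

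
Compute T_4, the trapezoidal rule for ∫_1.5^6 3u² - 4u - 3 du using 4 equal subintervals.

Δu = (6 − 1.5)/4 = 1.125.
f(1.5) = -2.25, f(2.625) = 7.171875, f(3.75) = 24.1875, f(4.875) = 48.796875, f(6) = 81.
T_4 = (Δu/2)·[f(u_0) + 2f(u_1) + 2f(u_2) + 2f(u_3) + f(u_4)].
Sum = 134.47265625.

134.47265625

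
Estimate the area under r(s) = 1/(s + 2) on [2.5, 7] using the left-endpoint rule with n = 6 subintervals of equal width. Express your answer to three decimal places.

Δs = (7 − 2.5)/6 = 0.75.
Left endpoints: 2.5, 3.25, 4, 4.75, 5.5, 6.25.
r(2.5) = 2/9, r(3.25) = 4/21, r(4) = 1/6, r(4.75) = 4/27, r(5.5) = 2/15, r(6.25) = 4/33.
Sum = Δs · [r(2.5) + r(3.25) + r(4) + ...].
Sum ≈ 0.737.

0.737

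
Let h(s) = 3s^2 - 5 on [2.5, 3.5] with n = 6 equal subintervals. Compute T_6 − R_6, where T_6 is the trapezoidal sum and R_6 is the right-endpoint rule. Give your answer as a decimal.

-1.5

T_6 ≈ 22.263889.
R_6 ≈ 23.763889.
T_6 − R_6 = -1.5.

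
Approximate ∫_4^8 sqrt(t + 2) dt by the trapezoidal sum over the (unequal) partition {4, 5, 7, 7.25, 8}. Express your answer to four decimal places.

11.2749

Subinterval widths: 1, 2, 0.25, 0.75.
f(4) ≈ 2.4495, f(5) ≈ 2.6458, f(7) ≈ 3.0000, f(7.25) ≈ 3.0414, f(8) ≈ 3.1623.
On each subinterval the trapezoid contributes (Δt_i/2)·[f(t_{i-1}) + f(t_i)].
Sum ≈ 11.2749.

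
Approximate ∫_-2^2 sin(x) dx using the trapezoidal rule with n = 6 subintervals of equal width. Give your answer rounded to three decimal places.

0.000

Δx = (2 − (-2))/6 = 2/3.
f(-2) ≈ -0.909, f(-4/3) ≈ -0.972, f(-2/3) ≈ -0.618, f(0) ≈ 0.000, f(2/3) ≈ 0.618, f(4/3) ≈ 0.972, f(2) ≈ 0.909.
T_6 = (Δx/2)·[f(x_0) + 2f(x_1) + ... + 2f(x_{5}) + f(x_6)].
Sum ≈ 0.000.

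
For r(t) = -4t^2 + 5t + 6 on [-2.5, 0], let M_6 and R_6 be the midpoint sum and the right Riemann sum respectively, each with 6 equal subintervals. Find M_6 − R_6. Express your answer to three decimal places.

-7.378

M_6 ≈ -21.31366.
R_6 ≈ -13.93519.
M_6 − R_6 ≈ -7.378.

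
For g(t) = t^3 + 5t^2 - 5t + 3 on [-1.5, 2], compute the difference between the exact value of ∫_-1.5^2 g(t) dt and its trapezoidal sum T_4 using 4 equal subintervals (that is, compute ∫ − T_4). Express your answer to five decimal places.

-2.56803

Exact integral: ∫_-1.5^2 g(t) dt ≈ 27.8177083.
T_4 ≈ 30.3857422.
Error ≈ 27.8177083 − 30.3857422 ≈ -2.56803.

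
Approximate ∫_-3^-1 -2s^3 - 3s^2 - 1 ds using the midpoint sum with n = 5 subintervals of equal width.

11.76

Δs = (-1 − (-3))/5 = 0.4.
Midpoints: -2.8, -2.4, -2, -1.6, -1.2.
f(-2.8) = 19.384, f(-2.4) = 9.368, f(-2) = 3, f(-1.6) = -0.488, f(-1.2) = -1.864.
Sum = Δs · [f(-2.8) + f(-2.4) + f(-2) + f(-1.6) + f(-1.2)].
Sum = 11.76.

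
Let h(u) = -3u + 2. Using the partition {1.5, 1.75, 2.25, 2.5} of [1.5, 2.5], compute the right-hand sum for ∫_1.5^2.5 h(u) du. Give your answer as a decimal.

Subinterval widths: 0.25, 0.5, 0.25.
Right endpoints: 1.75, 2.25, 2.5.
h(1.75) = -3.25, h(2.25) = -4.75, h(2.5) = -5.5.
Sum = Σ Δu_i · h(u_i).
Sum = -4.5625.

-4.5625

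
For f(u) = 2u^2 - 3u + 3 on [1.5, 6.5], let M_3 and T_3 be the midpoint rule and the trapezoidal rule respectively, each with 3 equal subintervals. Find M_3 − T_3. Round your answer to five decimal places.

-6.94444

M_3 ≈ 133.5185185.
T_3 ≈ 140.4629630.
M_3 − T_3 ≈ -6.94444.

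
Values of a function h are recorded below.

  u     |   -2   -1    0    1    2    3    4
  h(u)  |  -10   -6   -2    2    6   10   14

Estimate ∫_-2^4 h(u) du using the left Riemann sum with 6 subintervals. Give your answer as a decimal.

Δu = 1.
Sum = 1·[(-10) + (-6) + (-2) + 2 + 6 + 10] = 0.

0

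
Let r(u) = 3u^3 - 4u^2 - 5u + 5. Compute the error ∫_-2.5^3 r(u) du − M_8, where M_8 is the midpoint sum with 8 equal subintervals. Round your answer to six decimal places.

-0.379110

Exact integral: ∫_-2.5^3 r(u) du ≈ -4.75520833.
M_8 ≈ -4.37609863.
Error ≈ -4.75520833 − (-4.37609863) ≈ -0.379110.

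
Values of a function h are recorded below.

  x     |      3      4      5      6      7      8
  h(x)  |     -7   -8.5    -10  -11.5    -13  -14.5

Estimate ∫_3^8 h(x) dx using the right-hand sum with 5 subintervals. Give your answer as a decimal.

Δx = 1.
Sum = 1·[(-8.5) + (-10) + (-11.5) + (-13) + (-14.5)] = -57.5.

-57.5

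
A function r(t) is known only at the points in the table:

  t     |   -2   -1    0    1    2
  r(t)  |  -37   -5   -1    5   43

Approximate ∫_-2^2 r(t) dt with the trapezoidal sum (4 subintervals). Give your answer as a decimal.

2

Δt = 1.
T_4 = (1/2)·[(-37) + 2·(-5) + 2·(-1) + 2·5 + 43] = 2.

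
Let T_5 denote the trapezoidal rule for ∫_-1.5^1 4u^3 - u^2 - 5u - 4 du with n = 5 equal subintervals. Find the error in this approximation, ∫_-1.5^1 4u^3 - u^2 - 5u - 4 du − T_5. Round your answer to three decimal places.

0.417

Exact integral: ∫_-1.5^1 f(u) du ≈ -12.39583.
T_5 = -12.8125.
Error ≈ -12.39583 − (-12.8125) ≈ 0.417.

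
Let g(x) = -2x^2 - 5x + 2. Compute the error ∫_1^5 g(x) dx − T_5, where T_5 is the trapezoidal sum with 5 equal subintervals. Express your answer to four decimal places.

Exact integral: ∫_1^5 g(x) dx ≈ -134.666667.
T_5 = -135.52.
Error ≈ -134.666667 − (-135.52) ≈ 0.8533.

0.8533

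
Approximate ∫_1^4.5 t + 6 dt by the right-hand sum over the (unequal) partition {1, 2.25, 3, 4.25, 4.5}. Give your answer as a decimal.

32.5

Subinterval widths: 1.25, 0.75, 1.25, 0.25.
Right endpoints: 2.25, 3, 4.25, 4.5.
f(2.25) = 8.25, f(3) = 9, f(4.25) = 10.25, f(4.5) = 10.5.
Sum = Σ Δt_i · f(t_i).
Sum = 32.5.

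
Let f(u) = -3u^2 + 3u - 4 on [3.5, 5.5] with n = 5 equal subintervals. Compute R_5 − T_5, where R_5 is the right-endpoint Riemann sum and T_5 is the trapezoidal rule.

-9.6

R_5 = -114.26.
T_5 = -104.66.
R_5 − T_5 = -9.6.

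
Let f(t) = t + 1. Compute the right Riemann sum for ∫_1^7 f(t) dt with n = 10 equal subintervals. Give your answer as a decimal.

31.8

Δt = (7 − 1)/10 = 0.6.
Right endpoints: 1.6, 2.2, 2.8, 3.4, 4, 4.6, 5.2, 5.8, 6.4, 7.
f(1.6) = 2.6, f(2.2) = 3.2, f(2.8) = 3.8, f(3.4) = 4.4, f(4) = 5, f(4.6) = 5.6, f(5.2) = 6.2, f(5.8) = 6.8, f(6.4) = 7.4, f(7) = 8.
Sum = Δt · [f(1.6) + f(2.2) + f(2.8) + ...].
Sum = 31.8.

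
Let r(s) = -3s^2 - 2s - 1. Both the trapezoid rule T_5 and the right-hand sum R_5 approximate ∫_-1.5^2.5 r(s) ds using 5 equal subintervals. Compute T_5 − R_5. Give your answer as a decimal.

8

T_5 = -28.28.
R_5 = -36.28.
T_5 − R_5 = 8.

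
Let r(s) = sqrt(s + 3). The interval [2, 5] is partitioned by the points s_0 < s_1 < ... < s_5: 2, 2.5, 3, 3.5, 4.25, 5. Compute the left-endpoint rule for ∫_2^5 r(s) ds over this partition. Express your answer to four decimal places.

Subinterval widths: 0.5, 0.5, 0.5, 0.75, 0.75.
Left endpoints: 2, 2.5, 3, 3.5, 4.25.
r(2) ≈ 2.2361, r(2.5) ≈ 2.3452, r(3) ≈ 2.4495, r(3.5) ≈ 2.5495, r(4.25) ≈ 2.6926.
Sum = Σ Δs_i · r(s_i).
Sum ≈ 7.4470.

7.4470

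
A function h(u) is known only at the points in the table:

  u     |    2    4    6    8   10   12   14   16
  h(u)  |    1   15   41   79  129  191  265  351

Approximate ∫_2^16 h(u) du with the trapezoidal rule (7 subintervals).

1792

Δu = 2.
T_7 = (2/2)·[1 + 2·15 + 2·41 + 2·79 + 2·129 + 2·191 + 2·265 + 351] = 1792.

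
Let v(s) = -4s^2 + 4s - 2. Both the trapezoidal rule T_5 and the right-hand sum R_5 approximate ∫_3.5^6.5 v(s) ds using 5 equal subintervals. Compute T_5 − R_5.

32.4

T_5 = -255.72.
R_5 = -288.12.
T_5 − R_5 = 32.4.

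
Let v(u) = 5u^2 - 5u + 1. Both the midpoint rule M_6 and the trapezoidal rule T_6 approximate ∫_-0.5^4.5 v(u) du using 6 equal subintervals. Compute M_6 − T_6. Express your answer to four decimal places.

-4.3403

M_6 ≈ 105.636574.
T_6 ≈ 109.976852.
M_6 − T_6 ≈ -4.3403.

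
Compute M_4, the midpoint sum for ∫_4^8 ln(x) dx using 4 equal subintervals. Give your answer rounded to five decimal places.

7.09553

Δx = (8 − 4)/4 = 1.
Midpoints: 4.5, 5.5, 6.5, 7.5.
f(4.5) ≈ 1.50408, f(5.5) ≈ 1.70475, f(6.5) ≈ 1.87180, f(7.5) ≈ 2.01490.
Sum = Δx · [f(4.5) + f(5.5) + f(6.5) + f(7.5)].
Sum ≈ 7.09553.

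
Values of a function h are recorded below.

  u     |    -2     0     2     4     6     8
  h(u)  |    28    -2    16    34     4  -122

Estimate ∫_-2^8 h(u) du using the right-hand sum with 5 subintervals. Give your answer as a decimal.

Δu = 2.
Sum = 2·[(-2) + 16 + 34 + 4 + (-122)] = -140.

-140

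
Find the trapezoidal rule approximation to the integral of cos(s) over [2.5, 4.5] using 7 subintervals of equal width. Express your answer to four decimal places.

Δs = (4.5 − 2.5)/7 = 2/7.
f(2.5) ≈ -0.8011, f(39/14) ≈ -0.9373, f(43/14) ≈ -0.9975, f(47/14) ≈ -0.9769, f(51/14) ≈ -0.8770, f(55/14) ≈ -0.7060, f(59/14) ≈ -0.4778, f(4.5) ≈ -0.2108.
T_7 = (Δs/2)·[f(s_0) + 2f(s_1) + ... + 2f(s_{6}) + f(s_7)].
Sum ≈ -1.5653.

-1.5653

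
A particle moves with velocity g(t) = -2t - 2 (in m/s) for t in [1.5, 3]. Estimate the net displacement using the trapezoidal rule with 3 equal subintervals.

-9.75

Δt = (3 − 1.5)/3 = 0.5.
g(1.5) = -5, g(2) = -6, g(2.5) = -7, g(3) = -8.
T_3 = (Δt/2)·[g(t_0) + 2g(t_1) + 2g(t_2) + g(t_3)].
Sum = -9.75.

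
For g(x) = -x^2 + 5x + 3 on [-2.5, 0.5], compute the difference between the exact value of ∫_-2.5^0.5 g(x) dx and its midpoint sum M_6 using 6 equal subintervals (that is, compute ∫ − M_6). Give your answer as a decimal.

-0.0625

Exact integral: ∫_-2.5^0.5 g(x) dx = -11.25.
M_6 = -11.1875.
Error = -11.25 − (-11.1875) = -0.0625.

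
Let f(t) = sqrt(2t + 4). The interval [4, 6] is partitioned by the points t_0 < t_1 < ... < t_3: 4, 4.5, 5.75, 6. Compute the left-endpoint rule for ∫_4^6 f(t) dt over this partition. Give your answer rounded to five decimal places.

7.22324

Subinterval widths: 0.5, 1.25, 0.25.
Left endpoints: 4, 4.5, 5.75.
f(4) ≈ 3.46410, f(4.5) ≈ 3.60555, f(5.75) ≈ 3.93700.
Sum = Σ Δt_i · f(t_i).
Sum ≈ 7.22324.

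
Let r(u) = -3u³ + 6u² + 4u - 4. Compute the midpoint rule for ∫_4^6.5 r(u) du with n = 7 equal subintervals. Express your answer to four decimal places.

Δu = (6.5 − 4)/7 = 5/14.
Midpoints: 117/28, 127/28, 137/28, 5.25, 157/28, 167/28, 177/28.
r(117/28) = -2225983/21952, r(127/28) = -3125013/21952, r(137/28) = -4219043/21952, r(5.25) = -251.734375, r(157/28) = -7064103/21952, r(167/28) = -8851133/21952, r(177/28) = -10905163/21952.
Sum = Δu · [r(117/28) + r(127/28) + r(137/28) + ...].
Sum ≈ -681.9507.

-681.9507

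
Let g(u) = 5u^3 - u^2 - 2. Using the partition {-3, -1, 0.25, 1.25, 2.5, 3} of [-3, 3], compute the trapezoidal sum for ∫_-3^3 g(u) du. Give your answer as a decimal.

Subinterval widths: 2, 1.25, 1, 1.25, 0.5.
g(-3) = -146, g(-1) = -8, g(0.25) = -1.984375, g(1.25) = 6.203125, g(2.5) = 69.875, g(3) = 124.
On each subinterval the trapezoid contributes (Δu_i/2)·[g(u_{i-1}) + g(u_i)].
Sum = -62.11328125.

-62.11328125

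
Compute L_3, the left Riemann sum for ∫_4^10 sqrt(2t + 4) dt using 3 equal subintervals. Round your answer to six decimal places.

Δt = (10 − 4)/3 = 2.
Left endpoints: 4, 6, 8.
f(4) ≈ 3.464102, f(6) ≈ 4.000000, f(8) ≈ 4.472136.
Sum = Δt · [f(4) + f(6) + f(8)].
Sum ≈ 23.872475.

23.872475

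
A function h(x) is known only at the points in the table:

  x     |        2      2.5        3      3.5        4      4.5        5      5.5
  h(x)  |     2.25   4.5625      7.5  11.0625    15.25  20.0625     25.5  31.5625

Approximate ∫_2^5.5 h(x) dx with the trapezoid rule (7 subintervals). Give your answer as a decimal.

50.421875

Δx = 0.5.
T_7 = (0.5/2)·[2.25 + 2·4.5625 + 2·7.5 + 2·11.0625 + 2·15.25 + 2·20.0625 + 2·25.5 + 31.5625] = 50.421875.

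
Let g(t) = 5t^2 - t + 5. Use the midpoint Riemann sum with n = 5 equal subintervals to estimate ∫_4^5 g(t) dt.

Δt = (5 − 4)/5 = 0.2.
Midpoints: 4.1, 4.3, 4.5, 4.7, 4.9.
g(4.1) = 84.95, g(4.3) = 93.15, g(4.5) = 101.75, g(4.7) = 110.75, g(4.9) = 120.15.
Sum = Δt · [g(4.1) + g(4.3) + g(4.5) + g(4.7) + g(4.9)].
Sum = 102.15.

102.15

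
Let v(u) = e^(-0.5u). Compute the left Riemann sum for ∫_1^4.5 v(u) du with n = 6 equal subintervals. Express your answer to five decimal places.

1.15552

Δu = (4.5 − 1)/6 = 7/12.
Left endpoints: 1, 19/12, 13/6, 2.75, 10/3, 47/12.
v(1) ≈ 0.60653, v(19/12) ≈ 0.45309, v(13/6) ≈ 0.33847, v(2.75) ≈ 0.25284, v(10/3) ≈ 0.18888, v(47/12) ≈ 0.14109.
Sum = Δu · [v(1) + v(19/12) + v(13/6) + ...].
Sum ≈ 1.15552.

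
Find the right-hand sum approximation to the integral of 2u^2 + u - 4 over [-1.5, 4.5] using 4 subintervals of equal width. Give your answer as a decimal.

84

Δu = (4.5 − (-1.5))/4 = 1.5.
Right endpoints: 0, 1.5, 3, 4.5.
f(0) = -4, f(1.5) = 2, f(3) = 17, f(4.5) = 41.
Sum = Δu · [f(0) + f(1.5) + f(3) + f(4.5)].
Sum = 84.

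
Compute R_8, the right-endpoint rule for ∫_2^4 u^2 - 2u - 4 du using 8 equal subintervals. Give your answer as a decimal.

-0.3125

Δu = (4 − 2)/8 = 0.25.
Right endpoints: 2.25, 2.5, 2.75, 3, 3.25, 3.5, 3.75, 4.
f(2.25) = -3.4375, f(2.5) = -2.75, f(2.75) = -1.9375, f(3) = -1, f(3.25) = 0.0625, f(3.5) = 1.25, f(3.75) = 2.5625, f(4) = 4.
Sum = Δu · [f(2.25) + f(2.5) + f(2.75) + ...].
Sum = -0.3125.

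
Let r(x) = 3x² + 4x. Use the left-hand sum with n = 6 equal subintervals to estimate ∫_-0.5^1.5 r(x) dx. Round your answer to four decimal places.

Δx = (1.5 − (-0.5))/6 = 1/3.
Left endpoints: -0.5, -1/6, 1/6, 0.5, 5/6, 7/6.
r(-0.5) = -1.25, r(-1/6) = -7/12, r(1/6) = 0.75, r(0.5) = 2.75, r(5/6) = 65/12, r(7/6) = 8.75.
Sum = Δx · [r(-0.5) + r(-1/6) + r(1/6) + ...].
Sum ≈ 5.2778.

5.2778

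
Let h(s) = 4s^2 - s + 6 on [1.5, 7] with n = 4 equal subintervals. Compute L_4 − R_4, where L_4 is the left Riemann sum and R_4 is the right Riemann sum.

-249.5625

L_4 = 344.609375.
R_4 = 594.171875.
L_4 − R_4 = -249.5625.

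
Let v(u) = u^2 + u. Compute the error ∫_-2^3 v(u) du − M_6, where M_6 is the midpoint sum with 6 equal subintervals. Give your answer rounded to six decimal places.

Exact integral: ∫_-2^3 v(u) du ≈ 14.16666667.
M_6 ≈ 13.87731481.
Error ≈ 14.16666667 − 13.87731481 ≈ 0.289352.

0.289352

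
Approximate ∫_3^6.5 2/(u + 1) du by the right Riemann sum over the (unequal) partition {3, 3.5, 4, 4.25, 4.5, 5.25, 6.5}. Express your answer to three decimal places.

Subinterval widths: 0.5, 0.5, 0.25, 0.25, 0.75, 1.25.
Right endpoints: 3.5, 4, 4.25, 4.5, 5.25, 6.5.
f(3.5) = 4/9, f(4) = 0.4, f(4.25) = 8/21, f(4.5) = 4/11, f(5.25) = 0.32, f(6.5) = 4/15.
Sum = Σ Δu_i · f(u_i).
Sum ≈ 1.182.

1.182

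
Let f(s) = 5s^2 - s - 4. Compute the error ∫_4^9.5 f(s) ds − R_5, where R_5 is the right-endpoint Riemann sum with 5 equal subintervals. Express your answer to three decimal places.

Exact integral: ∫_4^9.5 f(s) ds ≈ 1263.16667.
R_5 = 1469.875.
Error ≈ 1263.16667 − 1469.875 ≈ -206.708.

-206.708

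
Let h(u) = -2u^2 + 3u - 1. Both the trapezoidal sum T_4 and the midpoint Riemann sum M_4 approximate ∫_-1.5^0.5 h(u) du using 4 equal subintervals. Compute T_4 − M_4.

T_4 = -7.5.
M_4 = -7.25.
T_4 − M_4 = -0.25.

-0.25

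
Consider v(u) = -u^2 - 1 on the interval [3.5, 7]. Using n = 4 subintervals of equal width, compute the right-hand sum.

Δu = (7 − 3.5)/4 = 0.875.
Right endpoints: 4.375, 5.25, 6.125, 7.
v(4.375) = -20.140625, v(5.25) = -28.5625, v(6.125) = -38.515625, v(7) = -50.
Sum = Δu · [v(4.375) + v(5.25) + v(6.125) + v(7)].
Sum = -120.06640625.

-120.06640625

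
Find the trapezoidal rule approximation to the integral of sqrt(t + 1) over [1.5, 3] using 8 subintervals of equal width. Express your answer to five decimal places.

2.69791

Δt = (3 − 1.5)/8 = 0.1875.
f(1.5) ≈ 1.58114, f(1.6875) ≈ 1.63936, f(1.875) ≈ 1.69558, f(2.0625) ≈ 1.75000, f(2.25) ≈ 1.80278, f(2.4375) ≈ 1.85405, f(2.625) ≈ 1.90394, f(2.8125) ≈ 1.95256, f(3) ≈ 2.00000.
T_8 = (Δt/2)·[f(t_0) + 2f(t_1) + ... + 2f(t_{7}) + f(t_8)].
Sum ≈ 2.69791.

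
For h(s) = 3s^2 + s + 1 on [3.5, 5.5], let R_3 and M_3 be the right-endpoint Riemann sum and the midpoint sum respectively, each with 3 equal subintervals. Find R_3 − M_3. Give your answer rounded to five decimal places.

R_3 ≈ 153.6111111.
M_3 ≈ 134.2777778.
R_3 − M_3 ≈ 19.33333.

19.33333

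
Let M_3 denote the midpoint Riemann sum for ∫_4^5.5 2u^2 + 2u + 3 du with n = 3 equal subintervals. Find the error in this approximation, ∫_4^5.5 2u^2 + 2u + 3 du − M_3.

Exact integral: ∫_4^5.5 f(u) du = 87.
M_3 = 86.9375.
Error = 87 − 86.9375 = 0.0625.

0.0625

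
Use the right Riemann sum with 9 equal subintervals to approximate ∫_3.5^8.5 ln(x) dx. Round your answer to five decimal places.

Δx = (8.5 − 3.5)/9 = 5/9.
Right endpoints: 73/18, 83/18, 31/6, 103/18, 113/18, 41/6, 133/18, 143/18, 8.5.
f(73/18) ≈ 1.40009, f(83/18) ≈ 1.52847, f(31/6) ≈ 1.64223, f(103/18) ≈ 1.74436, f(113/18) ≈ 1.83702, f(41/6) ≈ 1.92181, f(133/18) ≈ 1.99998, f(143/18) ≈ 2.07247, f(8.5) ≈ 2.14007.
Sum = Δx · [f(73/18) + f(83/18) + f(31/6) + ...].
Sum ≈ 9.04805.

9.04805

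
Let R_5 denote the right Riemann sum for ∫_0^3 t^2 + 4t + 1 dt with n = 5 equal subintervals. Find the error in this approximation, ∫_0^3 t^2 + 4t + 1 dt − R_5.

-6.48

Exact integral: ∫_0^3 f(t) dt = 30.
R_5 = 36.48.
Error = 30 − 36.48 = -6.48.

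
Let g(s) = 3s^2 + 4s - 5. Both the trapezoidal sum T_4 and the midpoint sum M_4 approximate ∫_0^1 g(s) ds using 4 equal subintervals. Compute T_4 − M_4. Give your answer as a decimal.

T_4 = -1.96875.
M_4 = -2.015625.
T_4 − M_4 = 0.046875.

0.046875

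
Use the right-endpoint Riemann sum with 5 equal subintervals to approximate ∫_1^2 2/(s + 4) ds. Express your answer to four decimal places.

Δs = (2 − 1)/5 = 0.2.
Right endpoints: 1.2, 1.4, 1.6, 1.8, 2.
f(1.2) = 5/13, f(1.4) = 10/27, f(1.6) = 5/14, f(1.8) = 10/29, f(2) = 1/3.
Sum = Δs · [f(1.2) + f(1.4) + f(1.6) + f(1.8) + f(2)].
Sum ≈ 0.3581.

0.3581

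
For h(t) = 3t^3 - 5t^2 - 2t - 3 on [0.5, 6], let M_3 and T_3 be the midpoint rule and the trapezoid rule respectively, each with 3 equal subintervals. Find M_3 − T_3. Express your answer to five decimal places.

M_3 ≈ 522.5541088.
T_3 ≈ 634.6261574.
M_3 − T_3 ≈ -112.07205.

-112.07205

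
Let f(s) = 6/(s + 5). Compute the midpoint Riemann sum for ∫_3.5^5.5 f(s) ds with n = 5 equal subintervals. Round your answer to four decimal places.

Δs = (5.5 − 3.5)/5 = 0.4.
Midpoints: 3.7, 4.1, 4.5, 4.9, 5.3.
f(3.7) = 20/29, f(4.1) = 60/91, f(4.5) = 12/19, f(4.9) = 20/33, f(5.3) = 60/103.
Sum = Δs · [f(3.7) + f(4.1) + f(4.5) + f(4.9) + f(5.3)].
Sum ≈ 1.2677.

1.2677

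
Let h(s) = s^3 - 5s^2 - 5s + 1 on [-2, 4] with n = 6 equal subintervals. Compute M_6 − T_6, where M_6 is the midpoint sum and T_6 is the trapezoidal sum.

3

M_6 = -83.
T_6 = -86.
M_6 − T_6 = 3.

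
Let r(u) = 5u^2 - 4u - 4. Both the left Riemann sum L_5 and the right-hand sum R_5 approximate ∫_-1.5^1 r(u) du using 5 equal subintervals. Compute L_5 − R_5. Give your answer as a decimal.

8.125

L_5 = 4.375.
R_5 = -3.75.
L_5 − R_5 = 8.125.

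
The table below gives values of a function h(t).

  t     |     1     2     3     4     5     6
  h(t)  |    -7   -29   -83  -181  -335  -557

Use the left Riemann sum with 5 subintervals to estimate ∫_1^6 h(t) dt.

-635

Δt = 1.
Sum = 1·[(-7) + (-29) + (-83) + (-181) + (-335)] = -635.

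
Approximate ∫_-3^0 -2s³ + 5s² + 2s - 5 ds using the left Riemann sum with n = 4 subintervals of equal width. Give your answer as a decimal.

Δs = (0 − (-3))/4 = 0.75.
Left endpoints: -3, -2.25, -1.5, -0.75.
f(-3) = 88, f(-2.25) = 38.59375, f(-1.5) = 10, f(-0.75) = -2.84375.
Sum = Δs · [f(-3) + f(-2.25) + f(-1.5) + f(-0.75)].
Sum = 100.3125.

100.3125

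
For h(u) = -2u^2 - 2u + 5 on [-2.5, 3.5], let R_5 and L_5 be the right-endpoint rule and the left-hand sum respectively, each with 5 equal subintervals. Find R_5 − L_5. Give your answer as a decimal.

-28.8

R_5 = -32.28.
L_5 = -3.48.
R_5 − L_5 = -28.8.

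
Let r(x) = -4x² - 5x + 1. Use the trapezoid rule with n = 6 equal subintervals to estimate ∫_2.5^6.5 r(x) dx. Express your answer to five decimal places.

-432.51852

Δx = (6.5 − 2.5)/6 = 2/3.
r(2.5) = -36.5, r(19/6) = -989/18, r(23/6) = -1385/18, r(4.5) = -102.5, r(31/6) = -2369/18, r(35/6) = -2957/18, r(6.5) = -200.5.
T_6 = (Δx/2)·[r(x_0) + 2r(x_1) + ... + 2r(x_{5}) + r(x_6)].
Sum ≈ -432.51852.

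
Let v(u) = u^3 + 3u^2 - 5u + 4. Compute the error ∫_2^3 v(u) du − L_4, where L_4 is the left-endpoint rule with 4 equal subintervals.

3.515625

Exact integral: ∫_2^3 v(u) du = 26.75.
L_4 = 23.234375.
Error = 26.75 − 23.234375 = 3.515625.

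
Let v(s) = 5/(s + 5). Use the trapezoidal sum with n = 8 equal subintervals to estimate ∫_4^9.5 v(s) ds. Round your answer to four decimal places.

2.3861

Δs = (9.5 − 4)/8 = 0.6875.
v(4) = 5/9, v(4.6875) = 16/31, v(5.375) = 40/83, v(6.0625) = 80/177, v(6.75) = 20/47, v(7.4375) = 80/199, v(8.125) = 8/21, v(8.8125) = 80/221, v(9.5) = 10/29.
T_8 = (Δs/2)·[v(s_0) + 2v(s_1) + ... + 2v(s_{7}) + v(s_8)].
Sum ≈ 2.3861.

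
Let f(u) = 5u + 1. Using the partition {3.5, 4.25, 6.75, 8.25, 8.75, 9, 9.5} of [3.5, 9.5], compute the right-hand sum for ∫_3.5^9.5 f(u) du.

Subinterval widths: 0.75, 2.5, 1.5, 0.5, 0.25, 0.5.
Right endpoints: 4.25, 6.75, 8.25, 8.75, 9, 9.5.
f(4.25) = 22.25, f(6.75) = 34.75, f(8.25) = 42.25, f(8.75) = 44.75, f(9) = 46, f(9.5) = 48.5.
Sum = Σ Δu_i · f(u_i).
Sum = 225.0625.

225.0625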